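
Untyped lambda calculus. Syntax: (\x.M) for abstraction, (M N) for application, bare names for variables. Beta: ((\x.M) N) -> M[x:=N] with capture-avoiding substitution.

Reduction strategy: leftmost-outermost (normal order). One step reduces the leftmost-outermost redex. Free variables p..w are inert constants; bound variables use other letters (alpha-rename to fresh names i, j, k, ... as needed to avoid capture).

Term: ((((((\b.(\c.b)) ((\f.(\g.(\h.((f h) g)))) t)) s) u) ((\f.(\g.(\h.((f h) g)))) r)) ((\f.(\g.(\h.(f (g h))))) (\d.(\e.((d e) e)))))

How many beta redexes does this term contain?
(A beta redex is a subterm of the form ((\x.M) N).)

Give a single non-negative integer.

Term: ((((((\b.(\c.b)) ((\f.(\g.(\h.((f h) g)))) t)) s) u) ((\f.(\g.(\h.((f h) g)))) r)) ((\f.(\g.(\h.(f (g h))))) (\d.(\e.((d e) e)))))
  Redex: ((\b.(\c.b)) ((\f.(\g.(\h.((f h) g)))) t))
  Redex: ((\f.(\g.(\h.((f h) g)))) t)
  Redex: ((\f.(\g.(\h.((f h) g)))) r)
  Redex: ((\f.(\g.(\h.(f (g h))))) (\d.(\e.((d e) e))))
Total redexes: 4

Answer: 4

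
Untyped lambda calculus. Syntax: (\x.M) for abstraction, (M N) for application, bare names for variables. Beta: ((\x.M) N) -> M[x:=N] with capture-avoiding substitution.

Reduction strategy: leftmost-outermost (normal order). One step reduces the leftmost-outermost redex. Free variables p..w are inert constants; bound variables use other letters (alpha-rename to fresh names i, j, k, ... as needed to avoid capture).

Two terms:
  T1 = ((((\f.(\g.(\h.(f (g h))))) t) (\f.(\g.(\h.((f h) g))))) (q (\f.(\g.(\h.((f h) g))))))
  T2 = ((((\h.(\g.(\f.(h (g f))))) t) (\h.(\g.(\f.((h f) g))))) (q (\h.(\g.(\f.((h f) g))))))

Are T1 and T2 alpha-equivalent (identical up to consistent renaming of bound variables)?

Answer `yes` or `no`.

Term 1: ((((\f.(\g.(\h.(f (g h))))) t) (\f.(\g.(\h.((f h) g))))) (q (\f.(\g.(\h.((f h) g))))))
Term 2: ((((\h.(\g.(\f.(h (g f))))) t) (\h.(\g.(\f.((h f) g))))) (q (\h.(\g.(\f.((h f) g))))))
Alpha-equivalence: compare structure up to binder renaming.
Result: True

Answer: yes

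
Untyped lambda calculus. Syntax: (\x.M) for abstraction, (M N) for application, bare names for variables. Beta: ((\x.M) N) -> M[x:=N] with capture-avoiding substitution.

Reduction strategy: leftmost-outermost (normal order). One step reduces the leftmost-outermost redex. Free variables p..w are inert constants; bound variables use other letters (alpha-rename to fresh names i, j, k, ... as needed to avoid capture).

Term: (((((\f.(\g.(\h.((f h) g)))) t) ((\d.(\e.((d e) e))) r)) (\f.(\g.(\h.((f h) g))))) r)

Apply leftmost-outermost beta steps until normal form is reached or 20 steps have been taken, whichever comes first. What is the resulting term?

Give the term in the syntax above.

Answer: (((t (\f.(\g.(\h.((f h) g))))) (\e.((r e) e))) r)

Derivation:
Step 0: (((((\f.(\g.(\h.((f h) g)))) t) ((\d.(\e.((d e) e))) r)) (\f.(\g.(\h.((f h) g))))) r)
Step 1: ((((\g.(\h.((t h) g))) ((\d.(\e.((d e) e))) r)) (\f.(\g.(\h.((f h) g))))) r)
Step 2: (((\h.((t h) ((\d.(\e.((d e) e))) r))) (\f.(\g.(\h.((f h) g))))) r)
Step 3: (((t (\f.(\g.(\h.((f h) g))))) ((\d.(\e.((d e) e))) r)) r)
Step 4: (((t (\f.(\g.(\h.((f h) g))))) (\e.((r e) e))) r)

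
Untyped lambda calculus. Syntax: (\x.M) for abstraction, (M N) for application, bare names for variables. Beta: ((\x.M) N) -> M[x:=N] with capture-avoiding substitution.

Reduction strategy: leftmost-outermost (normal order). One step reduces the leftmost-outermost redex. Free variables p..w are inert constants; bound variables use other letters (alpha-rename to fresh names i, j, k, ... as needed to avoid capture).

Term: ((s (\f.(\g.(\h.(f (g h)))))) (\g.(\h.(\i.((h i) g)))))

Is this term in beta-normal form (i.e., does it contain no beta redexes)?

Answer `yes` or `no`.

Answer: yes

Derivation:
Term: ((s (\f.(\g.(\h.(f (g h)))))) (\g.(\h.(\i.((h i) g)))))
No beta redexes found.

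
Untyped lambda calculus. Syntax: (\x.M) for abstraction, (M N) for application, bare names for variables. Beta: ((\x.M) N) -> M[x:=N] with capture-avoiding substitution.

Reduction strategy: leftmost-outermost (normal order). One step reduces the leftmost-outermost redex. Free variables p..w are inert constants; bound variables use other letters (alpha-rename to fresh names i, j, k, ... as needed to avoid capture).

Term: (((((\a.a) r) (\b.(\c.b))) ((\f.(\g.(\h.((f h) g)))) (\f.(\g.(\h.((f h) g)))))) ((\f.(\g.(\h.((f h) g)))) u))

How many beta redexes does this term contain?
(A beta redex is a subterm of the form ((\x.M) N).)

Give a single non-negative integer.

Answer: 3

Derivation:
Term: (((((\a.a) r) (\b.(\c.b))) ((\f.(\g.(\h.((f h) g)))) (\f.(\g.(\h.((f h) g)))))) ((\f.(\g.(\h.((f h) g)))) u))
  Redex: ((\a.a) r)
  Redex: ((\f.(\g.(\h.((f h) g)))) (\f.(\g.(\h.((f h) g)))))
  Redex: ((\f.(\g.(\h.((f h) g)))) u)
Total redexes: 3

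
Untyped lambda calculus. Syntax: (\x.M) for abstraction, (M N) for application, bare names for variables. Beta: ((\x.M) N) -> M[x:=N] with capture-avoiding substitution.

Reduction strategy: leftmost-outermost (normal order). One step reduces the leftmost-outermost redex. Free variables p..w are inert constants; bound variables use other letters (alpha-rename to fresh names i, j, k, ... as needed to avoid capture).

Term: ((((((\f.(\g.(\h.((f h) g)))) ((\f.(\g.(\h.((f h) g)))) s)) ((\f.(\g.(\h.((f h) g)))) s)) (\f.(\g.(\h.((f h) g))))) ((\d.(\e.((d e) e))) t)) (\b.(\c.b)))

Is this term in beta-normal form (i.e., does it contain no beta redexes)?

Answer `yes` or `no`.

Term: ((((((\f.(\g.(\h.((f h) g)))) ((\f.(\g.(\h.((f h) g)))) s)) ((\f.(\g.(\h.((f h) g)))) s)) (\f.(\g.(\h.((f h) g))))) ((\d.(\e.((d e) e))) t)) (\b.(\c.b)))
Found 4 beta redex(es).

Answer: no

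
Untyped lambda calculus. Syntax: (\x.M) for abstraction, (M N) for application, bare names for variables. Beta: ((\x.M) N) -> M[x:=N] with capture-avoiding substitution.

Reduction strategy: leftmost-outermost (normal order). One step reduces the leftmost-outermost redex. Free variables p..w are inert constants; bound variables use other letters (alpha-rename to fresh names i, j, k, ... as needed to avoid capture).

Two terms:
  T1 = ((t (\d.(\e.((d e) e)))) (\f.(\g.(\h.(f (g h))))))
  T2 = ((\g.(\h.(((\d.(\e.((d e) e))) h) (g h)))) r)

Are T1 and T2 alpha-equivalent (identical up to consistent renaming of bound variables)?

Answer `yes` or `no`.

Term 1: ((t (\d.(\e.((d e) e)))) (\f.(\g.(\h.(f (g h))))))
Term 2: ((\g.(\h.(((\d.(\e.((d e) e))) h) (g h)))) r)
Alpha-equivalence: compare structure up to binder renaming.
Result: False

Answer: no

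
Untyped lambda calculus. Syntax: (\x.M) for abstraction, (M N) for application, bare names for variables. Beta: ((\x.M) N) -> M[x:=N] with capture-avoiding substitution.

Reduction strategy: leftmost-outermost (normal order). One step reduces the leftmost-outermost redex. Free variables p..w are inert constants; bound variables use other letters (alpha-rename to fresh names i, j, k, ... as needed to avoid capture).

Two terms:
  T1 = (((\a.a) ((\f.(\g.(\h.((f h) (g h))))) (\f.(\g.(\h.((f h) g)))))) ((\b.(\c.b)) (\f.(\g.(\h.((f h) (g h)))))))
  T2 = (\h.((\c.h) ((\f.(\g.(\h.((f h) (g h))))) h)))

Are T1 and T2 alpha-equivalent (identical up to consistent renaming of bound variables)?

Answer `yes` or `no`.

Answer: no

Derivation:
Term 1: (((\a.a) ((\f.(\g.(\h.((f h) (g h))))) (\f.(\g.(\h.((f h) g)))))) ((\b.(\c.b)) (\f.(\g.(\h.((f h) (g h)))))))
Term 2: (\h.((\c.h) ((\f.(\g.(\h.((f h) (g h))))) h)))
Alpha-equivalence: compare structure up to binder renaming.
Result: False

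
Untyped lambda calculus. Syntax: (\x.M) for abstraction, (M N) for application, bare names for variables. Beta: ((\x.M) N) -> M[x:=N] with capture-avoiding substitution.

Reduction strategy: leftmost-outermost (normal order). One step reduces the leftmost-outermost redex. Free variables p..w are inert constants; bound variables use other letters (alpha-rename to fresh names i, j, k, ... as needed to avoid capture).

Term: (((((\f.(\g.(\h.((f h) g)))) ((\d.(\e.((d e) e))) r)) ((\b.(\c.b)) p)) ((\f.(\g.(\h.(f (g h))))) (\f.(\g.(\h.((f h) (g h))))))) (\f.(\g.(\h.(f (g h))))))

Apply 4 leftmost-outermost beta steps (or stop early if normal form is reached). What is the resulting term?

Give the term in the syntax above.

Answer: ((((\e.((r e) e)) ((\f.(\g.(\h.(f (g h))))) (\f.(\g.(\h.((f h) (g h))))))) ((\b.(\c.b)) p)) (\f.(\g.(\h.(f (g h))))))

Derivation:
Step 0: (((((\f.(\g.(\h.((f h) g)))) ((\d.(\e.((d e) e))) r)) ((\b.(\c.b)) p)) ((\f.(\g.(\h.(f (g h))))) (\f.(\g.(\h.((f h) (g h))))))) (\f.(\g.(\h.(f (g h))))))
Step 1: ((((\g.(\h.((((\d.(\e.((d e) e))) r) h) g))) ((\b.(\c.b)) p)) ((\f.(\g.(\h.(f (g h))))) (\f.(\g.(\h.((f h) (g h))))))) (\f.(\g.(\h.(f (g h))))))
Step 2: (((\h.((((\d.(\e.((d e) e))) r) h) ((\b.(\c.b)) p))) ((\f.(\g.(\h.(f (g h))))) (\f.(\g.(\h.((f h) (g h))))))) (\f.(\g.(\h.(f (g h))))))
Step 3: (((((\d.(\e.((d e) e))) r) ((\f.(\g.(\h.(f (g h))))) (\f.(\g.(\h.((f h) (g h))))))) ((\b.(\c.b)) p)) (\f.(\g.(\h.(f (g h))))))
Step 4: ((((\e.((r e) e)) ((\f.(\g.(\h.(f (g h))))) (\f.(\g.(\h.((f h) (g h))))))) ((\b.(\c.b)) p)) (\f.(\g.(\h.(f (g h))))))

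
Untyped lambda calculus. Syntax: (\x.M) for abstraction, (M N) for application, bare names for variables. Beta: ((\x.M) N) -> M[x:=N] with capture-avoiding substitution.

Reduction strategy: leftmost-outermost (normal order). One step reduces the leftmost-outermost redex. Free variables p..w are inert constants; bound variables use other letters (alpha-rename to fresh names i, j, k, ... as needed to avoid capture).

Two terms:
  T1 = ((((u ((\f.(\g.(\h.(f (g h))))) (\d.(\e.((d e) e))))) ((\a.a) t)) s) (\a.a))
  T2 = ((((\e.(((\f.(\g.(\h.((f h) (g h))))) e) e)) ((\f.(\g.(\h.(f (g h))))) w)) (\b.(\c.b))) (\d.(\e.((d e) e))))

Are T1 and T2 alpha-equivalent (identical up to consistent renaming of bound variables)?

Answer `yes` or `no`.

Answer: no

Derivation:
Term 1: ((((u ((\f.(\g.(\h.(f (g h))))) (\d.(\e.((d e) e))))) ((\a.a) t)) s) (\a.a))
Term 2: ((((\e.(((\f.(\g.(\h.((f h) (g h))))) e) e)) ((\f.(\g.(\h.(f (g h))))) w)) (\b.(\c.b))) (\d.(\e.((d e) e))))
Alpha-equivalence: compare structure up to binder renaming.
Result: False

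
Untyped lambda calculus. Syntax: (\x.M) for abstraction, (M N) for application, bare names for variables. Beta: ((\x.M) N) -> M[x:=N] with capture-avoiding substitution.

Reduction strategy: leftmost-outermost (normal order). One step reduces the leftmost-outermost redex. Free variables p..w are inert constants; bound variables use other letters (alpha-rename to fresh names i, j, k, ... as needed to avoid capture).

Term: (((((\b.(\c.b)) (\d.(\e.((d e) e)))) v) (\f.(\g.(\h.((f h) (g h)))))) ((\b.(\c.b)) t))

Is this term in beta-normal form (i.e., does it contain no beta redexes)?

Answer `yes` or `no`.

Term: (((((\b.(\c.b)) (\d.(\e.((d e) e)))) v) (\f.(\g.(\h.((f h) (g h)))))) ((\b.(\c.b)) t))
Found 2 beta redex(es).

Answer: no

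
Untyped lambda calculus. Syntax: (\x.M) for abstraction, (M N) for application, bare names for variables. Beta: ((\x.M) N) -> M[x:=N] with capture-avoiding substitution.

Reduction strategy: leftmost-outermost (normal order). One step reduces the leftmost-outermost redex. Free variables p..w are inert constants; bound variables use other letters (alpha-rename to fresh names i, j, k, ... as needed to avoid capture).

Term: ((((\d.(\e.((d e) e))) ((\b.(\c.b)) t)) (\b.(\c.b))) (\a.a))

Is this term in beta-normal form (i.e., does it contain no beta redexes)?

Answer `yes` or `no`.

Term: ((((\d.(\e.((d e) e))) ((\b.(\c.b)) t)) (\b.(\c.b))) (\a.a))
Found 2 beta redex(es).

Answer: no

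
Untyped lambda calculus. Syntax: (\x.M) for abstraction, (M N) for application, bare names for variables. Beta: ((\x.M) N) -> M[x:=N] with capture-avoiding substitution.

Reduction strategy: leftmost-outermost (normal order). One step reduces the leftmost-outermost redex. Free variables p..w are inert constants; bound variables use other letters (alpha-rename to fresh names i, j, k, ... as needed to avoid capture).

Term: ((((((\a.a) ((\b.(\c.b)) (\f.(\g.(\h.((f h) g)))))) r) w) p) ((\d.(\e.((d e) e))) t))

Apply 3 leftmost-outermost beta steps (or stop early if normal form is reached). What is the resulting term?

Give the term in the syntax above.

Step 0: ((((((\a.a) ((\b.(\c.b)) (\f.(\g.(\h.((f h) g)))))) r) w) p) ((\d.(\e.((d e) e))) t))
Step 1: ((((((\b.(\c.b)) (\f.(\g.(\h.((f h) g))))) r) w) p) ((\d.(\e.((d e) e))) t))
Step 2: (((((\c.(\f.(\g.(\h.((f h) g))))) r) w) p) ((\d.(\e.((d e) e))) t))
Step 3: ((((\f.(\g.(\h.((f h) g)))) w) p) ((\d.(\e.((d e) e))) t))

Answer: ((((\f.(\g.(\h.((f h) g)))) w) p) ((\d.(\e.((d e) e))) t))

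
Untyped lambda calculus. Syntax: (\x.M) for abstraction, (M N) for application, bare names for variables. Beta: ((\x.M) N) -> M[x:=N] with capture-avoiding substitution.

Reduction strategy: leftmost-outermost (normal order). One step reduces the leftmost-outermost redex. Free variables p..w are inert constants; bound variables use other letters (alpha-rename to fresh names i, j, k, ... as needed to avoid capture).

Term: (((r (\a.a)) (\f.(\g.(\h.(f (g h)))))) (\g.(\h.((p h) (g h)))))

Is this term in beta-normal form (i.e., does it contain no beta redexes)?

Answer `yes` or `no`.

Answer: yes

Derivation:
Term: (((r (\a.a)) (\f.(\g.(\h.(f (g h)))))) (\g.(\h.((p h) (g h)))))
No beta redexes found.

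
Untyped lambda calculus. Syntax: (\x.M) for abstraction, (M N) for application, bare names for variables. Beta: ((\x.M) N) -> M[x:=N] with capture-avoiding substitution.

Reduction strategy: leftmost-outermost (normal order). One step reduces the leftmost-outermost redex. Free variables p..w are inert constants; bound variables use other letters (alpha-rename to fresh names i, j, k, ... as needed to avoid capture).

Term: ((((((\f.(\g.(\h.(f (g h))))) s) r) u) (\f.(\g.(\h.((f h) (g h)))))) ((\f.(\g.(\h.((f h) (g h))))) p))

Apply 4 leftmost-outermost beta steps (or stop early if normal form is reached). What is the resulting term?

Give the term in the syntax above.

Step 0: ((((((\f.(\g.(\h.(f (g h))))) s) r) u) (\f.(\g.(\h.((f h) (g h)))))) ((\f.(\g.(\h.((f h) (g h))))) p))
Step 1: (((((\g.(\h.(s (g h)))) r) u) (\f.(\g.(\h.((f h) (g h)))))) ((\f.(\g.(\h.((f h) (g h))))) p))
Step 2: ((((\h.(s (r h))) u) (\f.(\g.(\h.((f h) (g h)))))) ((\f.(\g.(\h.((f h) (g h))))) p))
Step 3: (((s (r u)) (\f.(\g.(\h.((f h) (g h)))))) ((\f.(\g.(\h.((f h) (g h))))) p))
Step 4: (((s (r u)) (\f.(\g.(\h.((f h) (g h)))))) (\g.(\h.((p h) (g h)))))

Answer: (((s (r u)) (\f.(\g.(\h.((f h) (g h)))))) (\g.(\h.((p h) (g h)))))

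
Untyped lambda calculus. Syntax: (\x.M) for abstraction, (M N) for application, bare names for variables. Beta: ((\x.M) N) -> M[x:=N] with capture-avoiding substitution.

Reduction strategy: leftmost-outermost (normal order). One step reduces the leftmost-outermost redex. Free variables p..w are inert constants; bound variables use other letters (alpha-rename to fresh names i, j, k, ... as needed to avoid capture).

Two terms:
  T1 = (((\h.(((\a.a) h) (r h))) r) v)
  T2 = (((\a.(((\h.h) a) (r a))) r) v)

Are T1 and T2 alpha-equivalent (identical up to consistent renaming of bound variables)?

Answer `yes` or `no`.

Answer: yes

Derivation:
Term 1: (((\h.(((\a.a) h) (r h))) r) v)
Term 2: (((\a.(((\h.h) a) (r a))) r) v)
Alpha-equivalence: compare structure up to binder renaming.
Result: True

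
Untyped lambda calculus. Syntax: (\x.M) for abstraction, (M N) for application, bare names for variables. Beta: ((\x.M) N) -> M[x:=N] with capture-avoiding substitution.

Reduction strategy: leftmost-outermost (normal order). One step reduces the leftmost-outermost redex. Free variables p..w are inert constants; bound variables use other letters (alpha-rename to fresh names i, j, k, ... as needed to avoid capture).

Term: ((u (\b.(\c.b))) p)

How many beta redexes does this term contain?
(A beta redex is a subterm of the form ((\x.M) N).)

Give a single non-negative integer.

Term: ((u (\b.(\c.b))) p)
  (no redexes)
Total redexes: 0

Answer: 0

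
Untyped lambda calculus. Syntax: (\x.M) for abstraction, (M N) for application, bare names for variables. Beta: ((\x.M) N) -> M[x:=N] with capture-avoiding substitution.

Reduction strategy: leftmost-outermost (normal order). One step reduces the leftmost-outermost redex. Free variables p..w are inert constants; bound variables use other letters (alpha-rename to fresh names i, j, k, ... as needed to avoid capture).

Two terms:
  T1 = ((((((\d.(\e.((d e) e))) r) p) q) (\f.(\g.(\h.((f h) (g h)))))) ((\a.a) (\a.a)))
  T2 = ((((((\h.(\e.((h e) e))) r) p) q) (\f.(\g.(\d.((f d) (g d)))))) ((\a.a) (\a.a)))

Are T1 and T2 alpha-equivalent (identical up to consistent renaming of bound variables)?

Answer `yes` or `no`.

Answer: yes

Derivation:
Term 1: ((((((\d.(\e.((d e) e))) r) p) q) (\f.(\g.(\h.((f h) (g h)))))) ((\a.a) (\a.a)))
Term 2: ((((((\h.(\e.((h e) e))) r) p) q) (\f.(\g.(\d.((f d) (g d)))))) ((\a.a) (\a.a)))
Alpha-equivalence: compare structure up to binder renaming.
Result: True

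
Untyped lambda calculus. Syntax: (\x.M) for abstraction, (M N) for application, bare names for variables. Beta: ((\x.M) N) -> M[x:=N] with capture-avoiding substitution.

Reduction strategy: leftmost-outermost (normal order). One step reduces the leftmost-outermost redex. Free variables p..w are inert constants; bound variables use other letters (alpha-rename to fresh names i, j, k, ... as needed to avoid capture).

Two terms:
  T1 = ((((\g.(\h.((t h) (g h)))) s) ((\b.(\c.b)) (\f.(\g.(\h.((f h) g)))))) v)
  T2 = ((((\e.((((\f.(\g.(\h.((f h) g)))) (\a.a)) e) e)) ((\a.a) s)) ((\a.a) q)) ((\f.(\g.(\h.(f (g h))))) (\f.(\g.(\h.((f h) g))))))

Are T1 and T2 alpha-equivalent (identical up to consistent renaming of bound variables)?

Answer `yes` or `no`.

Answer: no

Derivation:
Term 1: ((((\g.(\h.((t h) (g h)))) s) ((\b.(\c.b)) (\f.(\g.(\h.((f h) g)))))) v)
Term 2: ((((\e.((((\f.(\g.(\h.((f h) g)))) (\a.a)) e) e)) ((\a.a) s)) ((\a.a) q)) ((\f.(\g.(\h.(f (g h))))) (\f.(\g.(\h.((f h) g))))))
Alpha-equivalence: compare structure up to binder renaming.
Result: False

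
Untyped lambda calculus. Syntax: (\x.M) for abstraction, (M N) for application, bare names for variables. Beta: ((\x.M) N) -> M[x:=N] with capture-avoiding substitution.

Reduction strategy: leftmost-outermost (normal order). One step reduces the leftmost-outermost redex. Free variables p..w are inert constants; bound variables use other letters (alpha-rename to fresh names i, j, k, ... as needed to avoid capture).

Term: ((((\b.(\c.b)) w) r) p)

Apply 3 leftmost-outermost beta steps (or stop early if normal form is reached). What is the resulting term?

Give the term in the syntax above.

Step 0: ((((\b.(\c.b)) w) r) p)
Step 1: (((\c.w) r) p)
Step 2: (w p)
Step 3: (normal form reached)

Answer: (w p)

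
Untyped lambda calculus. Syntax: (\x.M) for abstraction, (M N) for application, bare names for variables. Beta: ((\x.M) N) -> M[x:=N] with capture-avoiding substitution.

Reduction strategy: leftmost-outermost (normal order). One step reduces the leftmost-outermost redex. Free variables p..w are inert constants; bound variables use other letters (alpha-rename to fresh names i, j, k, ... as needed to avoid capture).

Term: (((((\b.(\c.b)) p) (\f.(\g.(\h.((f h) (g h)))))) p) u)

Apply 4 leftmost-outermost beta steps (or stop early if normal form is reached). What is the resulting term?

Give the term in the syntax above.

Step 0: (((((\b.(\c.b)) p) (\f.(\g.(\h.((f h) (g h)))))) p) u)
Step 1: ((((\c.p) (\f.(\g.(\h.((f h) (g h)))))) p) u)
Step 2: ((p p) u)
Step 3: (normal form reached)

Answer: ((p p) u)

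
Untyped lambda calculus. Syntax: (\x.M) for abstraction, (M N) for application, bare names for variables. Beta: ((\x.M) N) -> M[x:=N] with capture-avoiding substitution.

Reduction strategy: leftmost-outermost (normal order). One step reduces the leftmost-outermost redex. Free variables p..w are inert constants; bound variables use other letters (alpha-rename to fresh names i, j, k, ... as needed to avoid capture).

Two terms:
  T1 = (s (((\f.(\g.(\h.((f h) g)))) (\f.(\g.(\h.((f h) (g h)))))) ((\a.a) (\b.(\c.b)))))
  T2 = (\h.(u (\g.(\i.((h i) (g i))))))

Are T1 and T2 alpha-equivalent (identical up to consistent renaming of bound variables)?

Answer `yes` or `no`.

Term 1: (s (((\f.(\g.(\h.((f h) g)))) (\f.(\g.(\h.((f h) (g h)))))) ((\a.a) (\b.(\c.b)))))
Term 2: (\h.(u (\g.(\i.((h i) (g i))))))
Alpha-equivalence: compare structure up to binder renaming.
Result: False

Answer: no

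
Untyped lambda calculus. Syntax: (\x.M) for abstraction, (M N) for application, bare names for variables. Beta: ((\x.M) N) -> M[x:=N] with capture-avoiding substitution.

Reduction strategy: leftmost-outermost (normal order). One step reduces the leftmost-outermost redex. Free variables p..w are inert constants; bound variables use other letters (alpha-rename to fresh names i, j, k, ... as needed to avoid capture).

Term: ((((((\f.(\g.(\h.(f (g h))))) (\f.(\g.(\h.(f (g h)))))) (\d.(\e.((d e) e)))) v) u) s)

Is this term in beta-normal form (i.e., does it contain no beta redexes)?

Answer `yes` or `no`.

Answer: no

Derivation:
Term: ((((((\f.(\g.(\h.(f (g h))))) (\f.(\g.(\h.(f (g h)))))) (\d.(\e.((d e) e)))) v) u) s)
Found 1 beta redex(es).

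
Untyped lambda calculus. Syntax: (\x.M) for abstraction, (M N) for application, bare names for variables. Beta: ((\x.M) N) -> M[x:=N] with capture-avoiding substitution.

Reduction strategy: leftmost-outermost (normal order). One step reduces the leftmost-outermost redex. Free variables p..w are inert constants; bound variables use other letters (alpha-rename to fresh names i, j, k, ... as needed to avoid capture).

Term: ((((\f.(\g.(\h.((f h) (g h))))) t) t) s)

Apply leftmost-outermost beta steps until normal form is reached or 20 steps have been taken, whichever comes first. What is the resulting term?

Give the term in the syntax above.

Step 0: ((((\f.(\g.(\h.((f h) (g h))))) t) t) s)
Step 1: (((\g.(\h.((t h) (g h)))) t) s)
Step 2: ((\h.((t h) (t h))) s)
Step 3: ((t s) (t s))

Answer: ((t s) (t s))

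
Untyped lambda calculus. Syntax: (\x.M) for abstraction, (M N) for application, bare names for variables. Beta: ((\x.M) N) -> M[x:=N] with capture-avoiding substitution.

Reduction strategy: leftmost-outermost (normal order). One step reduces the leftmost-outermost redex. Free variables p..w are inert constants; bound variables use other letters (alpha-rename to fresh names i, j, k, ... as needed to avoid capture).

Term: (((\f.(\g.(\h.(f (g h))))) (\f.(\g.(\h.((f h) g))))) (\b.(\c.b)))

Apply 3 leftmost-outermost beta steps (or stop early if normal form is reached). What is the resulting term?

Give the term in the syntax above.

Answer: (\h.(\g.(\i.((((\b.(\c.b)) h) i) g))))

Derivation:
Step 0: (((\f.(\g.(\h.(f (g h))))) (\f.(\g.(\h.((f h) g))))) (\b.(\c.b)))
Step 1: ((\g.(\h.((\f.(\g.(\h.((f h) g)))) (g h)))) (\b.(\c.b)))
Step 2: (\h.((\f.(\g.(\h.((f h) g)))) ((\b.(\c.b)) h)))
Step 3: (\h.(\g.(\i.((((\b.(\c.b)) h) i) g))))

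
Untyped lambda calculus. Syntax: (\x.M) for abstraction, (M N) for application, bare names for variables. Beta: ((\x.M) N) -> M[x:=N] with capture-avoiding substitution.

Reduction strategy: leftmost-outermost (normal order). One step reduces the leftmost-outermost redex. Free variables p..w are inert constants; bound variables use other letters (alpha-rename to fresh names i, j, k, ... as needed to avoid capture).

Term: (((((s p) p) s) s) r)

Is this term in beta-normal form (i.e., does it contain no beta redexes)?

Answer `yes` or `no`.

Term: (((((s p) p) s) s) r)
No beta redexes found.

Answer: yes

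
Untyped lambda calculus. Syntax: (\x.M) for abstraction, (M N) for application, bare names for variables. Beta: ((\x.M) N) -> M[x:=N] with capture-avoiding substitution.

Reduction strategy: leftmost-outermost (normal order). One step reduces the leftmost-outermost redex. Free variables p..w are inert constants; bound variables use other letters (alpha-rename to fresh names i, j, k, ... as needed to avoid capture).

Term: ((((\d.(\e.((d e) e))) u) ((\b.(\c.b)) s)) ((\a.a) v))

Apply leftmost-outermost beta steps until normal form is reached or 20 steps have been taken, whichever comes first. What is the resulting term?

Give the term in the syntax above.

Answer: (((u (\c.s)) (\c.s)) v)

Derivation:
Step 0: ((((\d.(\e.((d e) e))) u) ((\b.(\c.b)) s)) ((\a.a) v))
Step 1: (((\e.((u e) e)) ((\b.(\c.b)) s)) ((\a.a) v))
Step 2: (((u ((\b.(\c.b)) s)) ((\b.(\c.b)) s)) ((\a.a) v))
Step 3: (((u (\c.s)) ((\b.(\c.b)) s)) ((\a.a) v))
Step 4: (((u (\c.s)) (\c.s)) ((\a.a) v))
Step 5: (((u (\c.s)) (\c.s)) v)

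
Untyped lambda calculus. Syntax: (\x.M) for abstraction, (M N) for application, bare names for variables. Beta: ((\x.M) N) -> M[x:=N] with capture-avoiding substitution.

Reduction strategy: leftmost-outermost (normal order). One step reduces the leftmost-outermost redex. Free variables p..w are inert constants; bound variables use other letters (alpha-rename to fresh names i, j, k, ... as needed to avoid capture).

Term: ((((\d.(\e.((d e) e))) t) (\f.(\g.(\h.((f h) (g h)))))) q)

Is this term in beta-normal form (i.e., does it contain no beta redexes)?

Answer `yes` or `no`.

Term: ((((\d.(\e.((d e) e))) t) (\f.(\g.(\h.((f h) (g h)))))) q)
Found 1 beta redex(es).

Answer: no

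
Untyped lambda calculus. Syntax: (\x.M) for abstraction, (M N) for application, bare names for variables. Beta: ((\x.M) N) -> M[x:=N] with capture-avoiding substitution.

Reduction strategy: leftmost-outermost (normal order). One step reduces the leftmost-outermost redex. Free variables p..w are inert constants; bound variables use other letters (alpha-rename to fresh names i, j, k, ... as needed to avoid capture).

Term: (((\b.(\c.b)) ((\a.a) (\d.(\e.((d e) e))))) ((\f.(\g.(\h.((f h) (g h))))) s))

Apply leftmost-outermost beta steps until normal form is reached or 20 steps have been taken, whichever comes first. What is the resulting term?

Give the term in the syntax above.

Answer: (\d.(\e.((d e) e)))

Derivation:
Step 0: (((\b.(\c.b)) ((\a.a) (\d.(\e.((d e) e))))) ((\f.(\g.(\h.((f h) (g h))))) s))
Step 1: ((\c.((\a.a) (\d.(\e.((d e) e))))) ((\f.(\g.(\h.((f h) (g h))))) s))
Step 2: ((\a.a) (\d.(\e.((d e) e))))
Step 3: (\d.(\e.((d e) e)))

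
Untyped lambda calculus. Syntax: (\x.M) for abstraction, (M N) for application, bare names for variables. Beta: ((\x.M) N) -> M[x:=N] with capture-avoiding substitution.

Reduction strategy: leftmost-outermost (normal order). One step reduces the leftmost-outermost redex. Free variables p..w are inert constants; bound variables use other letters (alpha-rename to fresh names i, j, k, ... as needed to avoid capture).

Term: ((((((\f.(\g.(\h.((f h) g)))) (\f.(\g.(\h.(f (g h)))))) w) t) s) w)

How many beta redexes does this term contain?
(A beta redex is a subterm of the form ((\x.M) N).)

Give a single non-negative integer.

Term: ((((((\f.(\g.(\h.((f h) g)))) (\f.(\g.(\h.(f (g h)))))) w) t) s) w)
  Redex: ((\f.(\g.(\h.((f h) g)))) (\f.(\g.(\h.(f (g h))))))
Total redexes: 1

Answer: 1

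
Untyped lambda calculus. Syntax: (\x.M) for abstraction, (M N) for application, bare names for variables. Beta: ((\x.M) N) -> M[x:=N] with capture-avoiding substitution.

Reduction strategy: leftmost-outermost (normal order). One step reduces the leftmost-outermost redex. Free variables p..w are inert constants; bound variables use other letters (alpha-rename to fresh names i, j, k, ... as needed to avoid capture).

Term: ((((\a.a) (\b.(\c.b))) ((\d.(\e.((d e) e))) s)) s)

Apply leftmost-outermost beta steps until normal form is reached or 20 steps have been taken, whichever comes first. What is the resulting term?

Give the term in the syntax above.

Step 0: ((((\a.a) (\b.(\c.b))) ((\d.(\e.((d e) e))) s)) s)
Step 1: (((\b.(\c.b)) ((\d.(\e.((d e) e))) s)) s)
Step 2: ((\c.((\d.(\e.((d e) e))) s)) s)
Step 3: ((\d.(\e.((d e) e))) s)
Step 4: (\e.((s e) e))

Answer: (\e.((s e) e))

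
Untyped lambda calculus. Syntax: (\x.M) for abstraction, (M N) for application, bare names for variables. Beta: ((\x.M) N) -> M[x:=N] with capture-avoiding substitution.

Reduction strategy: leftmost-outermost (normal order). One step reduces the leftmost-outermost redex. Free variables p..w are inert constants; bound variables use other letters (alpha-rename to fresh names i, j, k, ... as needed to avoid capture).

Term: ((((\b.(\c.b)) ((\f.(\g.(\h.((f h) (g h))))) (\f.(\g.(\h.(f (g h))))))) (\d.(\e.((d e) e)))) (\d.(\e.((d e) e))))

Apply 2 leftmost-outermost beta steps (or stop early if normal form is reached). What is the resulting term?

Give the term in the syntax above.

Answer: (((\f.(\g.(\h.((f h) (g h))))) (\f.(\g.(\h.(f (g h)))))) (\d.(\e.((d e) e))))

Derivation:
Step 0: ((((\b.(\c.b)) ((\f.(\g.(\h.((f h) (g h))))) (\f.(\g.(\h.(f (g h))))))) (\d.(\e.((d e) e)))) (\d.(\e.((d e) e))))
Step 1: (((\c.((\f.(\g.(\h.((f h) (g h))))) (\f.(\g.(\h.(f (g h))))))) (\d.(\e.((d e) e)))) (\d.(\e.((d e) e))))
Step 2: (((\f.(\g.(\h.((f h) (g h))))) (\f.(\g.(\h.(f (g h)))))) (\d.(\e.((d e) e))))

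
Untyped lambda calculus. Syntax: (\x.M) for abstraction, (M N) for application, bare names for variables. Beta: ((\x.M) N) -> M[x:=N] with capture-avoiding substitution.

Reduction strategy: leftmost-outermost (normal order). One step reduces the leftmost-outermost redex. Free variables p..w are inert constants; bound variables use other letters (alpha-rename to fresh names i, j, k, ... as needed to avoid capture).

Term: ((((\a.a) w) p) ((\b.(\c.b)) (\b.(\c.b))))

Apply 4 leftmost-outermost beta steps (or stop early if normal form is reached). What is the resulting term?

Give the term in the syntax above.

Step 0: ((((\a.a) w) p) ((\b.(\c.b)) (\b.(\c.b))))
Step 1: ((w p) ((\b.(\c.b)) (\b.(\c.b))))
Step 2: ((w p) (\c.(\b.(\c.b))))
Step 3: (normal form reached)

Answer: ((w p) (\c.(\b.(\c.b))))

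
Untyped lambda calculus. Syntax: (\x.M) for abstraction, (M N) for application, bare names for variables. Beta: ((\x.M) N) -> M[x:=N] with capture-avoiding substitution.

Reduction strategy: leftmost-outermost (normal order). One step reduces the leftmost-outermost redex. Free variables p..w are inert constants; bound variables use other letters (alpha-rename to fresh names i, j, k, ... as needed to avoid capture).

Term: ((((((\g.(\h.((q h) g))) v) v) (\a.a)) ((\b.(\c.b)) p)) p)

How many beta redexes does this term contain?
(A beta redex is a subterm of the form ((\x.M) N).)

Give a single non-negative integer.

Term: ((((((\g.(\h.((q h) g))) v) v) (\a.a)) ((\b.(\c.b)) p)) p)
  Redex: ((\g.(\h.((q h) g))) v)
  Redex: ((\b.(\c.b)) p)
Total redexes: 2

Answer: 2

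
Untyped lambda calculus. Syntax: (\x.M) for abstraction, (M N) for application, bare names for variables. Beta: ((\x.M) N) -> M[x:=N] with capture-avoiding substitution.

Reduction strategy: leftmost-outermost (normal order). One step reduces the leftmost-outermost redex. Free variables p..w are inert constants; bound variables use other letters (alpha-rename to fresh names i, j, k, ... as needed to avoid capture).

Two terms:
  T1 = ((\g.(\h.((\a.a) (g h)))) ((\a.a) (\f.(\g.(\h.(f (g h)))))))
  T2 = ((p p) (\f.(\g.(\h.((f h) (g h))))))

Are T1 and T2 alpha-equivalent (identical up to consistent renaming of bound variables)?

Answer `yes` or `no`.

Term 1: ((\g.(\h.((\a.a) (g h)))) ((\a.a) (\f.(\g.(\h.(f (g h)))))))
Term 2: ((p p) (\f.(\g.(\h.((f h) (g h))))))
Alpha-equivalence: compare structure up to binder renaming.
Result: False

Answer: no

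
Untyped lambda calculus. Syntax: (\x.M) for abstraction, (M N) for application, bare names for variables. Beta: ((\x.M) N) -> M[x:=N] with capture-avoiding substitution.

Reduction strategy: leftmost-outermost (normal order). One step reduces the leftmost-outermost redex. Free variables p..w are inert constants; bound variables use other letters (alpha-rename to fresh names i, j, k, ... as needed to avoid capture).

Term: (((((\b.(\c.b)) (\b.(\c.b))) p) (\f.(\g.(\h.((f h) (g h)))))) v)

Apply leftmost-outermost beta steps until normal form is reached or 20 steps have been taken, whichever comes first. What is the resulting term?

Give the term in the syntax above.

Step 0: (((((\b.(\c.b)) (\b.(\c.b))) p) (\f.(\g.(\h.((f h) (g h)))))) v)
Step 1: ((((\c.(\b.(\c.b))) p) (\f.(\g.(\h.((f h) (g h)))))) v)
Step 2: (((\b.(\c.b)) (\f.(\g.(\h.((f h) (g h)))))) v)
Step 3: ((\c.(\f.(\g.(\h.((f h) (g h)))))) v)
Step 4: (\f.(\g.(\h.((f h) (g h)))))

Answer: (\f.(\g.(\h.((f h) (g h)))))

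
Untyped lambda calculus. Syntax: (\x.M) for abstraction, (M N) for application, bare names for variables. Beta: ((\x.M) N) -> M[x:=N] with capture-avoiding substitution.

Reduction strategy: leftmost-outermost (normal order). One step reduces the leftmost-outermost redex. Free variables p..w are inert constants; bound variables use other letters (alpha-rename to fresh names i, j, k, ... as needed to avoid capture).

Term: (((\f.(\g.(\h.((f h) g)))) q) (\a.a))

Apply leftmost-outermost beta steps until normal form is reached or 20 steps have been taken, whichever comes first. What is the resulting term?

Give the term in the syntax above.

Answer: (\h.((q h) (\a.a)))

Derivation:
Step 0: (((\f.(\g.(\h.((f h) g)))) q) (\a.a))
Step 1: ((\g.(\h.((q h) g))) (\a.a))
Step 2: (\h.((q h) (\a.a)))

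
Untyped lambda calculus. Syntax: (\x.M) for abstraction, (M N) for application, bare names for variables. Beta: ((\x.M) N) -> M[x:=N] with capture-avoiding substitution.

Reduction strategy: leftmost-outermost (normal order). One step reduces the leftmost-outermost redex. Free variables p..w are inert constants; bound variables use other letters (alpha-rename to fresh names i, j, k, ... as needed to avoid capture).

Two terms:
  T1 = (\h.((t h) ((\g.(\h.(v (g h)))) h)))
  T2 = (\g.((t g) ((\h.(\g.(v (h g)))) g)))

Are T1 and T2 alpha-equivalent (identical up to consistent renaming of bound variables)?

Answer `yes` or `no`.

Term 1: (\h.((t h) ((\g.(\h.(v (g h)))) h)))
Term 2: (\g.((t g) ((\h.(\g.(v (h g)))) g)))
Alpha-equivalence: compare structure up to binder renaming.
Result: True

Answer: yes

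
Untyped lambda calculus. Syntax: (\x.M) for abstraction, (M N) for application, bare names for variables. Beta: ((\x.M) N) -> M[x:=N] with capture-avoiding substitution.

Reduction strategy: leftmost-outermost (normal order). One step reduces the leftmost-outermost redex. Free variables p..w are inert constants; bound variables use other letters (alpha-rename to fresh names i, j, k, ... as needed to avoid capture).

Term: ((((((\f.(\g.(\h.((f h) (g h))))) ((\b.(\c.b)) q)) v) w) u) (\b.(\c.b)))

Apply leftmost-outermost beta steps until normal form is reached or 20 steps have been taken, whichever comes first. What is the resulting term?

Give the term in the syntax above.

Answer: (((q (v w)) u) (\b.(\c.b)))

Derivation:
Step 0: ((((((\f.(\g.(\h.((f h) (g h))))) ((\b.(\c.b)) q)) v) w) u) (\b.(\c.b)))
Step 1: (((((\g.(\h.((((\b.(\c.b)) q) h) (g h)))) v) w) u) (\b.(\c.b)))
Step 2: ((((\h.((((\b.(\c.b)) q) h) (v h))) w) u) (\b.(\c.b)))
Step 3: ((((((\b.(\c.b)) q) w) (v w)) u) (\b.(\c.b)))
Step 4: (((((\c.q) w) (v w)) u) (\b.(\c.b)))
Step 5: (((q (v w)) u) (\b.(\c.b)))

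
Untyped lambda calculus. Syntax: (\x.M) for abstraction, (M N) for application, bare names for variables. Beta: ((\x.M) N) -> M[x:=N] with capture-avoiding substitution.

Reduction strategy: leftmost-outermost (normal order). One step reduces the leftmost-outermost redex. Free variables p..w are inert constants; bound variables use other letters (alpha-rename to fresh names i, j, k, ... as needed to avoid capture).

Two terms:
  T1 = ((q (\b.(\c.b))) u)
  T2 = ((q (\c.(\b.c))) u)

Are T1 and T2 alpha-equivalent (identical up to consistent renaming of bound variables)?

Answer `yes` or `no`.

Term 1: ((q (\b.(\c.b))) u)
Term 2: ((q (\c.(\b.c))) u)
Alpha-equivalence: compare structure up to binder renaming.
Result: True

Answer: yes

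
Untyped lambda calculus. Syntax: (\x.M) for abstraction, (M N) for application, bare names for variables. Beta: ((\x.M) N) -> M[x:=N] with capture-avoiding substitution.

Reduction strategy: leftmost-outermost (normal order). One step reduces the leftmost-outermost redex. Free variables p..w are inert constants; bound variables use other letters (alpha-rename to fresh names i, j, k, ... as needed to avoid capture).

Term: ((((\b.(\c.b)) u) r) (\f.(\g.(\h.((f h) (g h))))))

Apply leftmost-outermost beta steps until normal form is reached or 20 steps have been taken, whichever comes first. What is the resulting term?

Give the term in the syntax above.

Answer: (u (\f.(\g.(\h.((f h) (g h))))))

Derivation:
Step 0: ((((\b.(\c.b)) u) r) (\f.(\g.(\h.((f h) (g h))))))
Step 1: (((\c.u) r) (\f.(\g.(\h.((f h) (g h))))))
Step 2: (u (\f.(\g.(\h.((f h) (g h))))))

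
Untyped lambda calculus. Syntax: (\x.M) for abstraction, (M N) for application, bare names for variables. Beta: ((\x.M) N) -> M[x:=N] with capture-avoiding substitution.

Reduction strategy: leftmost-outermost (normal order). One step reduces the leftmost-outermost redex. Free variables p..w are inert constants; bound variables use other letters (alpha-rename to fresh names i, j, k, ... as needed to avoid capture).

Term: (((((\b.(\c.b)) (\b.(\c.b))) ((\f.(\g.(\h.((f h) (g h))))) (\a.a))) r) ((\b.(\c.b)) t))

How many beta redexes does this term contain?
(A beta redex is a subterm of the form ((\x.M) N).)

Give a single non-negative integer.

Answer: 3

Derivation:
Term: (((((\b.(\c.b)) (\b.(\c.b))) ((\f.(\g.(\h.((f h) (g h))))) (\a.a))) r) ((\b.(\c.b)) t))
  Redex: ((\b.(\c.b)) (\b.(\c.b)))
  Redex: ((\f.(\g.(\h.((f h) (g h))))) (\a.a))
  Redex: ((\b.(\c.b)) t)
Total redexes: 3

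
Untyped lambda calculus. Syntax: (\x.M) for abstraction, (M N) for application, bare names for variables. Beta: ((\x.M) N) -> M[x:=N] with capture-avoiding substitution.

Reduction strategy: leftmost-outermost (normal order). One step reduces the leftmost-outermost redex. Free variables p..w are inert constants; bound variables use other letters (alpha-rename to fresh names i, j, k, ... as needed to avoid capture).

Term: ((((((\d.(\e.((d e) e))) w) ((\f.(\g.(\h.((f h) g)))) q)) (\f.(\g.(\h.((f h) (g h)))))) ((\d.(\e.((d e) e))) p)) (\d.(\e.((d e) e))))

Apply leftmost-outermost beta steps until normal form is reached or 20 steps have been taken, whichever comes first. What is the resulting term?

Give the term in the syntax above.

Answer: (((((w (\g.(\h.((q h) g)))) (\g.(\h.((q h) g)))) (\f.(\g.(\h.((f h) (g h)))))) (\e.((p e) e))) (\d.(\e.((d e) e))))

Derivation:
Step 0: ((((((\d.(\e.((d e) e))) w) ((\f.(\g.(\h.((f h) g)))) q)) (\f.(\g.(\h.((f h) (g h)))))) ((\d.(\e.((d e) e))) p)) (\d.(\e.((d e) e))))
Step 1: (((((\e.((w e) e)) ((\f.(\g.(\h.((f h) g)))) q)) (\f.(\g.(\h.((f h) (g h)))))) ((\d.(\e.((d e) e))) p)) (\d.(\e.((d e) e))))
Step 2: (((((w ((\f.(\g.(\h.((f h) g)))) q)) ((\f.(\g.(\h.((f h) g)))) q)) (\f.(\g.(\h.((f h) (g h)))))) ((\d.(\e.((d e) e))) p)) (\d.(\e.((d e) e))))
Step 3: (((((w (\g.(\h.((q h) g)))) ((\f.(\g.(\h.((f h) g)))) q)) (\f.(\g.(\h.((f h) (g h)))))) ((\d.(\e.((d e) e))) p)) (\d.(\e.((d e) e))))
Step 4: (((((w (\g.(\h.((q h) g)))) (\g.(\h.((q h) g)))) (\f.(\g.(\h.((f h) (g h)))))) ((\d.(\e.((d e) e))) p)) (\d.(\e.((d e) e))))
Step 5: (((((w (\g.(\h.((q h) g)))) (\g.(\h.((q h) g)))) (\f.(\g.(\h.((f h) (g h)))))) (\e.((p e) e))) (\d.(\e.((d e) e))))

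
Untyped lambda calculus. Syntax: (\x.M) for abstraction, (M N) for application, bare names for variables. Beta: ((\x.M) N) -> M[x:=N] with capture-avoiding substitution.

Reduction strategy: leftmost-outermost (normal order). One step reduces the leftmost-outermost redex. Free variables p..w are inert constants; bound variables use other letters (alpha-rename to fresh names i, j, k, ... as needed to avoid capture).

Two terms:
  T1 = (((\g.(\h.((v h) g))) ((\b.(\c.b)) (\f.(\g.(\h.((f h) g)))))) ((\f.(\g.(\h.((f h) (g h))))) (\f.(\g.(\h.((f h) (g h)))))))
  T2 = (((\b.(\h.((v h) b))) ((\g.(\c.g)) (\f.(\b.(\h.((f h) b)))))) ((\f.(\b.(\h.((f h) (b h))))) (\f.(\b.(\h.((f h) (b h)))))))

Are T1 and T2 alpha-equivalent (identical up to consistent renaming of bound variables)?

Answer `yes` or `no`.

Answer: yes

Derivation:
Term 1: (((\g.(\h.((v h) g))) ((\b.(\c.b)) (\f.(\g.(\h.((f h) g)))))) ((\f.(\g.(\h.((f h) (g h))))) (\f.(\g.(\h.((f h) (g h)))))))
Term 2: (((\b.(\h.((v h) b))) ((\g.(\c.g)) (\f.(\b.(\h.((f h) b)))))) ((\f.(\b.(\h.((f h) (b h))))) (\f.(\b.(\h.((f h) (b h)))))))
Alpha-equivalence: compare structure up to binder renaming.
Result: True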